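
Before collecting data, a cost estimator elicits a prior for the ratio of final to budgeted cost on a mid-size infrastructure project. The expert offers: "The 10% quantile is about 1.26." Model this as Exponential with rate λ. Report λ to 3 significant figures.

λ ≈ 0.0836

P(T < 1.26) = 1 − e^(−λ·1.26) = 0.1, so λ = −ln(1−0.1)/1.26 = −ln(0.9)/1.26 = 0.0836.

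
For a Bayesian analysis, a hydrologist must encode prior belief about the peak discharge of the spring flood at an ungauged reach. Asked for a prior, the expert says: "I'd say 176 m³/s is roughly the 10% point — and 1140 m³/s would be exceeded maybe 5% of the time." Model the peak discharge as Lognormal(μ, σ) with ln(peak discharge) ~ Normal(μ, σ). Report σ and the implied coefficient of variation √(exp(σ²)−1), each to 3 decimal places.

σ ≈ 0.638, CV ≈ 0.709

If T ~ Lognormal(μ,σ) then ln T ~ Normal(μ,σ), so the p-quantile of ln T is μ + z_p·σ.
ln(176) = 5.17 and ln(1140) = 7.039; z_{0.1} = -1.282, z_{0.95} = 1.645.
σ = (7.039 − 5.17)/(1.645 − (-1.282)) = 0.638.
μ = 5.17 − (-1.282)·0.638 = 5.989.
CV = √(exp(σ²)−1) = √(exp(0.4076)−1) = 0.709.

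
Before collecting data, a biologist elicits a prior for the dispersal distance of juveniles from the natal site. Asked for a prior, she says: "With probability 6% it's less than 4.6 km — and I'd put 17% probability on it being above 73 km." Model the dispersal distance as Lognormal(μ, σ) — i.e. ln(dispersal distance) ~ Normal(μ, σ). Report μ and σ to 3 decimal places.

If T ~ Lognormal(μ,σ) then ln T ~ Normal(μ,σ), so the p-quantile of ln T is μ + z_p·σ.
ln(4.6) = 1.526 and ln(73) = 4.29; z_{0.06} = -1.555, z_{0.83} = 0.9542.
σ = (4.29 − 1.526)/(0.9542 − (-1.555)) = 1.102.
μ = 1.526 − (-1.555)·1.102 = 3.239.

μ ≈ 3.239, σ ≈ 1.102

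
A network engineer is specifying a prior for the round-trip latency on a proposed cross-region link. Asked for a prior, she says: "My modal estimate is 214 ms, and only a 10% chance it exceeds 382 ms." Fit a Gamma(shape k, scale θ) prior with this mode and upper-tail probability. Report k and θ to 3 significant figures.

k ≈ 6.67, θ ≈ 37.8

Gamma(k,θ) with k>1 has mode (k−1)θ, so θ = 214/(k−1).
Need P(X < 382) = 0.9 with θ tied to k this way. Start at k = 2, θ = 214: P(X<382) ≈ 0.533.
Too low — raise k to concentrate. Iterating converges to k ≈ 6.67.
Then θ = 214/(6.67−1) ≈ 37.8.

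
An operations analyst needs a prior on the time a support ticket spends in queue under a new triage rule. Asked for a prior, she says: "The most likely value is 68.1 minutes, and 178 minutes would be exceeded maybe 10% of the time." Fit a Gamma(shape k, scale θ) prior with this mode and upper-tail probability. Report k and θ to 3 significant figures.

k ≈ 3.08, θ ≈ 32.8

Gamma(k,θ) with k>1 has mode (k−1)θ, so θ = 68.1/(k−1).
Need P(X < 178) = 0.9 with θ tied to k this way. Start at k = 2, θ = 68.1: P(X<178) ≈ 0.735.
Too low — raise k to concentrate. Iterating converges to k ≈ 3.08.
Then θ = 68.1/(3.08−1) ≈ 32.8.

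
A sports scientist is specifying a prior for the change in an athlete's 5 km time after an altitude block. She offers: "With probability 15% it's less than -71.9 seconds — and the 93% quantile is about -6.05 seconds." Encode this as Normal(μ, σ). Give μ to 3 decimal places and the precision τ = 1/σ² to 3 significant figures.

μ = -44.733, τ = 0.00146

For Normal(μ,σ), the p-quantile is μ + z_p·σ. Here z_{0.15} = -1.036, z_{0.93} = 1.476.
So -71.9 = μ − 1.036σ and -6.05 = μ + 1.476σ.
Subtracting: σ = (-6.05 − -71.9)/(1.476 − (-1.036)) = 26.212.
Then μ = -71.9 − (-1.036)·26.212 = -44.733.
Precision τ = 1/σ² = 1/26.21² = 0.00146.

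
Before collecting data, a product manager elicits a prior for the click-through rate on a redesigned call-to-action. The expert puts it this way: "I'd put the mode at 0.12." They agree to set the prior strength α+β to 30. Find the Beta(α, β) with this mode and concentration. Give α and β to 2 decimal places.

For α,β > 1 the Beta mode is (α−1)/(α+β−2). With α+β = 30, the mode is (α−1)/28.
Set (α−1)/28 = 0.12 → α = 1 + 0.12·28 = 4.36.
β = 30 − α = 25.64.

α = 4.36, β = 25.64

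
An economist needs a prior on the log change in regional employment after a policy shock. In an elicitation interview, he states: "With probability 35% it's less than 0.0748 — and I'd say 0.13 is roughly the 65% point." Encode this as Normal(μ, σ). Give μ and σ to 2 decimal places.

μ = 0.10, σ = 0.07

For Normal(μ,σ), the p-quantile is μ + z_p·σ. Here z_{0.35} = -0.3853, z_{0.65} = 0.3853.
So 0.0748 = μ − 0.3853σ and 0.13 = μ + 0.3853σ.
Subtracting: σ = (0.13 − 0.0748)/(0.3853 − (-0.3853)) = 0.07.
Then μ = 0.0748 − (-0.3853)·0.07 = 0.10.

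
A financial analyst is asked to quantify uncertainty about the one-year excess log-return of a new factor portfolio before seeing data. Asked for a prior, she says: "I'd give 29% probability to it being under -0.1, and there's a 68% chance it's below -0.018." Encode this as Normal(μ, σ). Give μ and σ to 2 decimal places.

μ = -0.06, σ = 0.08

The p-quantile of Normal(μ,σ) is μ + z_p·σ, with z_{0.29} = -0.5534 and z_{0.68} = 0.4677.
Eliminate σ: μ = (z₂·x₁ − z₁·x₂)/(z₂ − z₁) = (0.4677·-0.1 − (-0.5534)·-0.018)/1.021 = -0.06.
Then σ = (x₂ − x₁)/(z₂ − z₁) = (-0.018 − -0.1)/1.021 = 0.08.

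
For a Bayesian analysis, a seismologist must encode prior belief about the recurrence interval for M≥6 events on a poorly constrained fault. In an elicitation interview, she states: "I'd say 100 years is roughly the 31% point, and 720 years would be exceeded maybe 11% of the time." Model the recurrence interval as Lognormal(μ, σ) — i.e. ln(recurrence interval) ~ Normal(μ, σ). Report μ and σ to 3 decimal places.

If T ~ Lognormal(μ,σ) then ln T ~ Normal(μ,σ), so the p-quantile of ln T is μ + z_p·σ.
ln(100) = 4.605 and ln(720) = 6.579; z_{0.31} = -0.4959, z_{0.89} = 1.227.
σ = (6.579 − 4.605)/(1.227 − (-0.4959)) = 1.146.
μ = 4.605 − (-0.4959)·1.146 = 5.173.

μ ≈ 5.173, σ ≈ 1.146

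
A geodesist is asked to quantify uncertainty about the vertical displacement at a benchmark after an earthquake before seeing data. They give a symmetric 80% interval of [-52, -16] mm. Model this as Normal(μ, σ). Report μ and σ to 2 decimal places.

μ = -34.00, σ = 14.05

A symmetric 80% interval runs μ ± z·σ with z = 1.282.
Half-width = 18, so σ = 18/1.282 = 14.05.
μ is the interval midpoint, -34.00.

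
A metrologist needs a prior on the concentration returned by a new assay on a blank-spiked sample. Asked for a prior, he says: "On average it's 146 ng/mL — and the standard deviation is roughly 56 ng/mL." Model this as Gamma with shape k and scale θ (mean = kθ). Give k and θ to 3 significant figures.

For Gamma(k, scale θ): mean = kθ, variance = kθ², so CV = 1/√k.
CV = SD/mean = 56/146 = 0.3836, hence k = 1/CV² = 6.8.
Then θ = mean/k = 146/6.8 = 21.5.

k ≈ 6.8, θ ≈ 21.5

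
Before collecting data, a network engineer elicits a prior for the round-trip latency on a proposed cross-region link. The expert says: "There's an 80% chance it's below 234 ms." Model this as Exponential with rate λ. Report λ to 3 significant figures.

P(T < 234.0) = 1 − e^(−λ·234.0) = 0.8, so λ = −ln(1−0.8)/234.0 = −ln(0.2)/234.0 = 0.00688.

λ ≈ 0.00688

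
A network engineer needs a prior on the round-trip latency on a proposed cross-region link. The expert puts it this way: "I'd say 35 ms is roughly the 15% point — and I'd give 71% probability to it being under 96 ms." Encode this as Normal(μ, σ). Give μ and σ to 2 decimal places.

For Normal(μ,σ), the p-quantile is μ + z_p·σ. Here z_{0.15} = -1.036, z_{0.71} = 0.5534.
So 35 = μ − 1.036σ and 96 = μ + 0.5534σ.
Subtracting: σ = (96 − 35)/(0.5534 − (-1.036)) = 38.37.
Then μ = 35 − (-1.036)·38.37 = 74.77.

μ = 74.77, σ = 38.37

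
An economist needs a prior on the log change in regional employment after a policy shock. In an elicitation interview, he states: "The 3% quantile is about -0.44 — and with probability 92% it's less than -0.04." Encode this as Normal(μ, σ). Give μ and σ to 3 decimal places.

The p-quantile of Normal(μ,σ) is μ + z_p·σ, with z_{0.03} = -1.881 and z_{0.92} = 1.405.
Eliminate σ: μ = (z₂·x₁ − z₁·x₂)/(z₂ − z₁) = (1.405·-0.44 − (-1.881)·-0.04)/3.286 = -0.211.
Then σ = (x₂ − x₁)/(z₂ − z₁) = (-0.04 − -0.44)/3.286 = 0.122.

μ = -0.211, σ = 0.122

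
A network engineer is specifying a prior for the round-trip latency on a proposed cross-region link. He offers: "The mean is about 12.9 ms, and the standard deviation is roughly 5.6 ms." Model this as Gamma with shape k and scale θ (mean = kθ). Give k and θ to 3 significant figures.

k ≈ 5.31, θ ≈ 2.43

For Gamma(k, scale θ): mean = kθ, variance = kθ², so CV = 1/√k.
CV = SD/mean = 5.6/12.9 = 0.4341, hence k = 1/CV² = 5.31.
Then θ = mean/k = 12.9/5.31 = 2.43.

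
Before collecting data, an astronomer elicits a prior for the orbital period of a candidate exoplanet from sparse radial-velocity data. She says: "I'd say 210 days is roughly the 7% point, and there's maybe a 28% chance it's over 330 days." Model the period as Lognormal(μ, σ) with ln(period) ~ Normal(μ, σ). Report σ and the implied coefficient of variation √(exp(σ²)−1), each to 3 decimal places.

If T ~ Lognormal(μ,σ) then ln T ~ Normal(μ,σ), so the p-quantile of ln T is μ + z_p·σ.
ln(210) = 5.347 and ln(330) = 5.799; z_{0.07} = -1.476, z_{0.72} = 0.5828.
σ = (5.799 − 5.347)/(0.5828 − (-1.476)) = 0.220.
μ = 5.347 − (-1.476)·0.220 = 5.671.
CV = √(exp(σ²)−1) = √(exp(0.0482)−1) = 0.222.

σ ≈ 0.220, CV ≈ 0.222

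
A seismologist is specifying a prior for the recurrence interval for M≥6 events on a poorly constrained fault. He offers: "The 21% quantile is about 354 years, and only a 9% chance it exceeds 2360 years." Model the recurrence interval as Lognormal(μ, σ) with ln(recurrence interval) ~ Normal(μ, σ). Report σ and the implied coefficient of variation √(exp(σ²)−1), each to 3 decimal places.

If T ~ Lognormal(μ,σ) then ln T ~ Normal(μ,σ), so the p-quantile of ln T is μ + z_p·σ.
ln(354) = 5.869 and ln(2360) = 7.766; z_{0.21} = -0.8064, z_{0.91} = 1.341.
σ = (7.766 − 5.869)/(1.341 − (-0.8064)) = 0.884.
μ = 5.869 − (-0.8064)·0.884 = 6.582.
CV = √(exp(σ²)−1) = √(exp(0.7806)−1) = 1.088.

σ ≈ 0.884, CV ≈ 1.088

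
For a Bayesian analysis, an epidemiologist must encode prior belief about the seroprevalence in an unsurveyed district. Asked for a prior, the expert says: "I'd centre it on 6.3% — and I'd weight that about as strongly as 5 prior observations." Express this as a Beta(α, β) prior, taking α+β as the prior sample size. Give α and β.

α = 0.315, β = 4.685

Under the effective-sample-size interpretation, Beta(α, β) has prior mean α/(α+β) and prior sample size α+β.
So α+β = 5 and α/(α+β) = 0.063, giving α = 0.063·5 = 0.315 and β = 5 − 0.315 = 4.685.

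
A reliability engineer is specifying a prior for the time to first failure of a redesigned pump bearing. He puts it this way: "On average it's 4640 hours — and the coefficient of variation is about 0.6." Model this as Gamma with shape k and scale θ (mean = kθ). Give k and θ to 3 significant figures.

For Gamma(k, scale θ): mean = kθ, variance = kθ², so CV = 1/√k.
CV = 0.6, hence k = 1/CV² = 2.78.
Then θ = mean/k = 4640/2.78 = 1670.

k ≈ 2.78, θ ≈ 1670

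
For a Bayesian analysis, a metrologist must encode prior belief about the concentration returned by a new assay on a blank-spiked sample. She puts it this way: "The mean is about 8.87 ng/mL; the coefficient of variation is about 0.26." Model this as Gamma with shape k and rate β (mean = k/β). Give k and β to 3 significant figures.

k ≈ 14.8, β ≈ 1.67

For Gamma(k, rate β): mean = k/β, variance = k/β², so CV = 1/√k.
CV = 0.26, hence k = 1/CV² = 14.8.
Then β = k/mean = 14.8/8.87 = 1.67.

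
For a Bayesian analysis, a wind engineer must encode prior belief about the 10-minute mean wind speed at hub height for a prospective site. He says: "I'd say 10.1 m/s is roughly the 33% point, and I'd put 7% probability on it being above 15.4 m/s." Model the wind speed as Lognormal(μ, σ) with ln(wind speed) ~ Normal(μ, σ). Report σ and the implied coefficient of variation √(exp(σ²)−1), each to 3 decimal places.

σ ≈ 0.220, CV ≈ 0.223

If T ~ Lognormal(μ,σ) then ln T ~ Normal(μ,σ), so the p-quantile of ln T is μ + z_p·σ.
ln(10.1) = 2.313 and ln(15.4) = 2.734; z_{0.33} = -0.4399, z_{0.93} = 1.476.
σ = (2.734 − 2.313)/(1.476 − (-0.4399)) = 0.220.
μ = 2.313 − (-0.4399)·0.220 = 2.409.
CV = √(exp(σ²)−1) = √(exp(0.0485)−1) = 0.223.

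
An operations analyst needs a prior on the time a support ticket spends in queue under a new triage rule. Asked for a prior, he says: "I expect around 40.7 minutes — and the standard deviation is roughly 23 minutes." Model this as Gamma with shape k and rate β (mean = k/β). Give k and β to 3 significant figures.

k ≈ 3.13, β ≈ 0.0769

For Gamma(k, rate β): mean = k/β, variance = k/β², so CV = 1/√k.
CV = SD/mean = 23/40.7 = 0.5651, hence k = 1/CV² = 3.13.
Then β = k/mean = 3.13/40.7 = 0.0769.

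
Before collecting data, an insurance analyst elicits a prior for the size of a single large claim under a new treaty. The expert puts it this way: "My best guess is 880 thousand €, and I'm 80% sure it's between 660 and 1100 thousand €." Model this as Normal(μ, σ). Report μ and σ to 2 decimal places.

μ = 880.00, σ = 171.67

A symmetric 80% interval runs μ ± z·σ with z = 1.282.
Half-width = 220, so σ = 220/1.282 = 171.67.
μ is the stated best guess, 880.00.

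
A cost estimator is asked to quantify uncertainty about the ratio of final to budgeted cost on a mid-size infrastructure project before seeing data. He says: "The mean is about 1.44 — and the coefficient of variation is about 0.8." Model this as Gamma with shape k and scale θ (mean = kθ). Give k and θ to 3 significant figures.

k ≈ 1.56, θ ≈ 0.922

For Gamma(k, scale θ): mean = kθ, variance = kθ², so CV = 1/√k.
CV = 0.8, hence k = 1/CV² = 1.56.
Then θ = mean/k = 1.44/1.56 = 0.922.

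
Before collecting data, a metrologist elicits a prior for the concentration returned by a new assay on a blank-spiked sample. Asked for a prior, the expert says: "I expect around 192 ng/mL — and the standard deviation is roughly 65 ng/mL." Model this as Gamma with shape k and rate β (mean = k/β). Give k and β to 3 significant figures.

For Gamma(k, rate β): mean = k/β, variance = k/β², so CV = 1/√k.
CV = SD/mean = 65/192 = 0.3385, hence k = 1/CV² = 8.73.
Then β = k/mean = 8.73/192 = 0.0454.

k ≈ 8.73, β ≈ 0.0454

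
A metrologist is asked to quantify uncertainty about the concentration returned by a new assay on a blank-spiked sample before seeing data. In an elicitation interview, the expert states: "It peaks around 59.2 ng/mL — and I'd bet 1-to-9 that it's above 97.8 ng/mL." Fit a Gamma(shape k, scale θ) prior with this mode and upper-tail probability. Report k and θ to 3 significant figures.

Gamma(k,θ) with k>1 has mode (k−1)θ, so θ = 59.2/(k−1).
Need P(X < 97.8) = 0.9 with θ tied to k this way. Start at k = 2, θ = 59.2: P(X<97.8) ≈ 0.492.
Too low — raise k to concentrate. Iterating converges to k ≈ 8.49.
Then θ = 59.2/(8.49−1) ≈ 7.91.

k ≈ 8.49, θ ≈ 7.91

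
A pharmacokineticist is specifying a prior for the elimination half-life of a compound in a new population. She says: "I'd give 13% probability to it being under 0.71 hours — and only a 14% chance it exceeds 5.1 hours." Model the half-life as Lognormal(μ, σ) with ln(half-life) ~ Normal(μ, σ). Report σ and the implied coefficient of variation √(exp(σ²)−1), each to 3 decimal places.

σ ≈ 0.894, CV ≈ 1.105

If T ~ Lognormal(μ,σ) then ln T ~ Normal(μ,σ), so the p-quantile of ln T is μ + z_p·σ.
ln(0.71) = -0.3425 and ln(5.1) = 1.629; z_{0.13} = -1.126, z_{0.86} = 1.08.
σ = (1.629 − -0.3425)/(1.08 − (-1.126)) = 0.894.
μ = -0.3425 − (-1.126)·0.894 = 0.664.
CV = √(exp(σ²)−1) = √(exp(0.7984)−1) = 1.105.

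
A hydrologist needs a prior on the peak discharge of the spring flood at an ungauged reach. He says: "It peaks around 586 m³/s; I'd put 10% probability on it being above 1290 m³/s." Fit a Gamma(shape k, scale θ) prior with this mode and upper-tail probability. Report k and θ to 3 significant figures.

k ≈ 4.09, θ ≈ 190

Gamma(k,θ) with k>1 has mode (k−1)θ, so θ = 586/(k−1).
Need P(X < 1290) = 0.9 with θ tied to k this way. Start at k = 2, θ = 586: P(X<1290) ≈ 0.646.
Too low — raise k to concentrate. Iterating converges to k ≈ 4.09.
Then θ = 586/(4.09−1) ≈ 190.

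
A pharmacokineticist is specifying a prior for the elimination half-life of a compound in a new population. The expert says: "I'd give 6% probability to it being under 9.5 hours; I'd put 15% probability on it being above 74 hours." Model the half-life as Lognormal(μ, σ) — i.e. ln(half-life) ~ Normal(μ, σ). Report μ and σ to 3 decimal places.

If T ~ Lognormal(μ,σ) then ln T ~ Normal(μ,σ), so the p-quantile of ln T is μ + z_p·σ.
ln(9.5) = 2.251 and ln(74) = 4.304; z_{0.06} = -1.555, z_{0.85} = 1.036.
σ = (4.304 − 2.251)/(1.036 − (-1.555)) = 0.792.
μ = 2.251 − (-1.555)·0.792 = 3.483.

μ ≈ 3.483, σ ≈ 0.792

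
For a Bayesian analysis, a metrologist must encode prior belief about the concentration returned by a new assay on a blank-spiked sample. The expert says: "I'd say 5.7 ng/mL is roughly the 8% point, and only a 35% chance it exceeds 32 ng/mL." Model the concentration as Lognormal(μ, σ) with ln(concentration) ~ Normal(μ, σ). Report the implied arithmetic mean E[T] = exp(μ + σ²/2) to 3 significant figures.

E[T] ≈ 35.1 ng/mL

If T ~ Lognormal(μ,σ) then ln T ~ Normal(μ,σ), so the p-quantile of ln T is μ + z_p·σ.
ln(5.7) = 1.74 and ln(32) = 3.466; z_{0.08} = -1.405, z_{0.65} = 0.3853.
σ = (3.466 − 1.74)/(0.3853 − (-1.405)) = 0.964.
μ = 1.74 − (-1.405)·0.964 = 3.094.
E[T] = exp(μ + σ²/2) = exp(3.094 + 0.4643) = 35.1 ng/mL.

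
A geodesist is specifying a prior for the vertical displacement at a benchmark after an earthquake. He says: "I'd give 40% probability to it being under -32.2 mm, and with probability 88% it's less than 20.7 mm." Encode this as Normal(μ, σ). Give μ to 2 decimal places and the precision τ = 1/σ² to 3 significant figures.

For Normal(μ,σ), the p-quantile is μ + z_p·σ. Here z_{0.4} = -0.2533, z_{0.88} = 1.175.
So -32.2 = μ − 0.2533σ and 20.7 = μ + 1.175σ.
Subtracting: σ = (20.7 − -32.2)/(1.175 − (-0.2533)) = 37.04.
Then μ = -32.2 − (-0.2533)·37.04 = -22.82.
Precision τ = 1/σ² = 1/37.04² = 0.000729.

μ = -22.82, τ = 0.000729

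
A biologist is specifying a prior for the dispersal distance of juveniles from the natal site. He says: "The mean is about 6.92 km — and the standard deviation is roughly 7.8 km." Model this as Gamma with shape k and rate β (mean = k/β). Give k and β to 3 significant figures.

k ≈ 0.787, β ≈ 0.114

For Gamma(k, rate β): mean = k/β, variance = k/β², so CV = 1/√k.
CV = SD/mean = 7.8/6.92 = 1.127, hence k = 1/CV² = 0.787.
Then β = k/mean = 0.787/6.92 = 0.114.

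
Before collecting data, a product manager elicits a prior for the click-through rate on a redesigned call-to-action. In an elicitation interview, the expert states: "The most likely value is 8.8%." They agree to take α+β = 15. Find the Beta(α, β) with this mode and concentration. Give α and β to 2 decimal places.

α = 2.14, β = 12.86

For α,β > 1 the Beta mode is (α−1)/(α+β−2). With α+β = 15, the mode is (α−1)/13.
Set (α−1)/13 = 0.088 → α = 1 + 0.088·13 = 2.14.
β = 15 − α = 12.86.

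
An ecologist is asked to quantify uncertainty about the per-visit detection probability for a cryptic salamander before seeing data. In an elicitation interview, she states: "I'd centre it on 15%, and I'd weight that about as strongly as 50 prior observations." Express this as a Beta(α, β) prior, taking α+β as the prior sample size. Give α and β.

α = 7.5, β = 42.5

Under the effective-sample-size interpretation, Beta(α, β) has prior mean α/(α+β) and prior sample size α+β.
So α+β = 50 and α/(α+β) = 0.15, giving α = 0.15·50 = 7.5 and β = 50 − 7.5 = 42.5.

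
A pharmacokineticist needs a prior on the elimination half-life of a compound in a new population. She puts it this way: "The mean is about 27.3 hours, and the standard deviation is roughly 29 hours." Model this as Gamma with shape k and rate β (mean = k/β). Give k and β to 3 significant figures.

k ≈ 0.886, β ≈ 0.0325

For Gamma(k, rate β): mean = k/β, variance = k/β², so CV = 1/√k.
CV = SD/mean = 29/27.3 = 1.062, hence k = 1/CV² = 0.886.
Then β = k/mean = 0.886/27.3 = 0.0325.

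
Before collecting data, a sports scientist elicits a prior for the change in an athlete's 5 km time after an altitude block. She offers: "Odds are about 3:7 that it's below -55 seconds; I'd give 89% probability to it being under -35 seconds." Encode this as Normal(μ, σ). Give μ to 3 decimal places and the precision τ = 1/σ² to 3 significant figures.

For Normal(μ,σ), the p-quantile is μ + z_p·σ. Here z_{0.3} = -0.5244, z_{0.89} = 1.227.
So -55 = μ − 0.5244σ and -35 = μ + 1.227σ.
Subtracting: σ = (-35 − -55)/(1.227 − (-0.5244)) = 11.423.
Then μ = -55 − (-0.5244)·11.423 = -49.010.
Precision τ = 1/σ² = 1/11.42² = 0.00766.

μ = -49.010, τ = 0.00766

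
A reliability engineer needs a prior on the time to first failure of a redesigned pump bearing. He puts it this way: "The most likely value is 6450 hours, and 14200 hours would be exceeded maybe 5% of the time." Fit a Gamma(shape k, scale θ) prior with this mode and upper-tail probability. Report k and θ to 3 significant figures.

Gamma(k,θ) with k>1 has mode (k−1)θ, so θ = 6450/(k−1).
Need P(X < 14200) = 0.95 with θ tied to k this way. Start at k = 2, θ = 6450: P(X<14200) ≈ 0.646.
Too low — raise k to concentrate. Iterating converges to k ≈ 5.42.
Then θ = 6450/(5.42−1) ≈ 1460.

k ≈ 5.42, θ ≈ 1460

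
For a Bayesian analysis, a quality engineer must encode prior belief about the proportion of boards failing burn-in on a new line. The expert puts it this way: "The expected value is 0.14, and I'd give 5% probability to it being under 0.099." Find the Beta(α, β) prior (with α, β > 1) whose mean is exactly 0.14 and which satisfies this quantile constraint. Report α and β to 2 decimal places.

α ≈ 23.95, β ≈ 147.13

With mean 0.14 fixed, write α = 0.14s, β = 0.86s where s = α+β.
Need P(θ < 0.099) = 0.05 under Beta(0.14s, 0.86s). Normal approximation: (q−m)/√(m(1−m)/s) ≈ z_{0.05} = -1.64, so s ≈ 0.14·0.86·(-1.64)²/(0.099−0.14)² = 193.8.
At s = 193.8: P(θ<0.099) ≈ 0.039. Adjusting to match 0.05 gives s ≈ 171.08.
So α = 0.14·171.08 ≈ 23.95, β = 0.86·171.08 ≈ 147.13.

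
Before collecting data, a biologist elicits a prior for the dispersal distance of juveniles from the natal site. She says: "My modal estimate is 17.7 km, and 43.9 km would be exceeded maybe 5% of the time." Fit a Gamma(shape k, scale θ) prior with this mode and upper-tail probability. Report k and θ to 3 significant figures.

k ≈ 4.29, θ ≈ 5.37

Gamma(k,θ) with k>1 has mode (k−1)θ, so θ = 17.7/(k−1).
Need P(X < 43.9) = 0.95 with θ tied to k this way. Start at k = 2, θ = 17.7: P(X<43.9) ≈ 0.709.
Too low — raise k to concentrate. Iterating converges to k ≈ 4.29.
Then θ = 17.7/(4.29−1) ≈ 5.37.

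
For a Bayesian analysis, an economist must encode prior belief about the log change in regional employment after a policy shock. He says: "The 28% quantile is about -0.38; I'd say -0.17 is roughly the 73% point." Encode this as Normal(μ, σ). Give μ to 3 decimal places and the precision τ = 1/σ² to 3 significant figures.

For Normal(μ,σ), the p-quantile is μ + z_p·σ. Here z_{0.28} = -0.5828, z_{0.73} = 0.6128.
So -0.38 = μ − 0.5828σ and -0.17 = μ + 0.6128σ.
Subtracting: σ = (-0.17 − -0.38)/(0.6128 − (-0.5828)) = 0.176.
Then μ = -0.38 − (-0.5828)·0.176 = -0.278.
Precision τ = 1/σ² = 1/0.1756² = 32.4.

μ = -0.278, τ = 32.4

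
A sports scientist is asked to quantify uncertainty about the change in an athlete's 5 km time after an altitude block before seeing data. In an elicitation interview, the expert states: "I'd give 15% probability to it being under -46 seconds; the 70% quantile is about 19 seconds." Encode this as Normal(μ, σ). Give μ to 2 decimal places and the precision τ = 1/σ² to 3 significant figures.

μ = -2.84, τ = 0.000577

For Normal(μ,σ), the p-quantile is μ + z_p·σ. Here z_{0.15} = -1.036, z_{0.7} = 0.5244.
So -46 = μ − 1.036σ and 19 = μ + 0.5244σ.
Subtracting: σ = (19 − -46)/(0.5244 − (-1.036)) = 41.64.
Then μ = -46 − (-1.036)·41.64 = -2.84.
Precision τ = 1/σ² = 1/41.64² = 0.000577.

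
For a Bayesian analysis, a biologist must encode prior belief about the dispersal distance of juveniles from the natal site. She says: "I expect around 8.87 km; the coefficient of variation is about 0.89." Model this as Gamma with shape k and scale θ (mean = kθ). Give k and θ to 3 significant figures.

For Gamma(k, scale θ): mean = kθ, variance = kθ², so CV = 1/√k.
CV = 0.89, hence k = 1/CV² = 1.26.
Then θ = mean/k = 8.87/1.26 = 7.03.

k ≈ 1.26, θ ≈ 7.03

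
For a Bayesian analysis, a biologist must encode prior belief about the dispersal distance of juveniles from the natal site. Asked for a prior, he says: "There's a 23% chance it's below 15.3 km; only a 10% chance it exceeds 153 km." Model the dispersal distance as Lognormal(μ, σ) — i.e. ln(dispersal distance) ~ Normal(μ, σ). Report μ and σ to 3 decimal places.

If T ~ Lognormal(μ,σ) then ln T ~ Normal(μ,σ), so the p-quantile of ln T is μ + z_p·σ.
ln(15.3) = 2.728 and ln(153) = 5.03; z_{0.23} = -0.7388, z_{0.9} = 1.282.
σ = (5.03 − 2.728)/(1.282 − (-0.7388)) = 1.140.
μ = 2.728 − (-0.7388)·1.140 = 3.570.

μ ≈ 3.570, σ ≈ 1.140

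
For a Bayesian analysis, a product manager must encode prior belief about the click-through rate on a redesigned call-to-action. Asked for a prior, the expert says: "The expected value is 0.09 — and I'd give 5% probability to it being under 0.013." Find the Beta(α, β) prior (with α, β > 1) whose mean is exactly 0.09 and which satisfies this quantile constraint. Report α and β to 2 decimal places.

α ≈ 1.64, β ≈ 16.56

With mean 0.09 fixed, write α = 0.09s, β = 0.91s where s = α+β.
Need P(θ < 0.013) = 0.05 under Beta(0.09s, 0.91s). Normal approximation: (q−m)/√(m(1−m)/s) ≈ z_{0.05} = -1.64, so s ≈ 0.09·0.91·(-1.64)²/(0.013−0.09)² = 37.4.
At s = 37.4: P(θ<0.013) ≈ 0.005. Adjusting to match 0.05 gives s ≈ 18.20.
So α = 0.09·18.20 ≈ 1.64, β = 0.91·18.20 ≈ 16.56.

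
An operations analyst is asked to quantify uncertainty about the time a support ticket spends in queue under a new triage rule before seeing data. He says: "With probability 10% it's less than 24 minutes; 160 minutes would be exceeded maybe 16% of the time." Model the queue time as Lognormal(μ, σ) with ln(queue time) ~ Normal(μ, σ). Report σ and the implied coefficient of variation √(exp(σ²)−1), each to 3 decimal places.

σ ≈ 0.834, CV ≈ 1.002

If T ~ Lognormal(μ,σ) then ln T ~ Normal(μ,σ), so the p-quantile of ln T is μ + z_p·σ.
ln(24) = 3.178 and ln(160) = 5.075; z_{0.1} = -1.282, z_{0.84} = 0.9945.
σ = (5.075 − 3.178)/(0.9945 − (-1.282)) = 0.834.
μ = 3.178 − (-1.282)·0.834 = 4.246.
CV = √(exp(σ²)−1) = √(exp(0.6948)−1) = 1.002.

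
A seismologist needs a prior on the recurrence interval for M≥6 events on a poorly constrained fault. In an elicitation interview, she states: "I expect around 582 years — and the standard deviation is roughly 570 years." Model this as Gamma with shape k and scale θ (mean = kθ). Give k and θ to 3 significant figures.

k ≈ 1.04, θ ≈ 558

For Gamma(k, scale θ): mean = kθ, variance = kθ², so CV = 1/√k.
CV = SD/mean = 570/582 = 0.9794, hence k = 1/CV² = 1.04.
Then θ = mean/k = 582/1.04 = 558.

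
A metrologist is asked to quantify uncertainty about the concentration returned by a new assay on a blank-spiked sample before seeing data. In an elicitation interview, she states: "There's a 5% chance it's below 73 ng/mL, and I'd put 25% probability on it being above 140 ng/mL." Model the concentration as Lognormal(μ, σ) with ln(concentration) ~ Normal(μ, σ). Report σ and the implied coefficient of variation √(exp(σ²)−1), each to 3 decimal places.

σ ≈ 0.281, CV ≈ 0.286

If T ~ Lognormal(μ,σ) then ln T ~ Normal(μ,σ), so the p-quantile of ln T is μ + z_p·σ.
ln(73) = 4.29 and ln(140) = 4.942; z_{0.05} = -1.645, z_{0.75} = 0.6745.
σ = (4.942 − 4.29)/(0.6745 − (-1.645)) = 0.281.
μ = 4.29 − (-1.645)·0.281 = 4.752.
CV = √(exp(σ²)−1) = √(exp(0.0788)−1) = 0.286.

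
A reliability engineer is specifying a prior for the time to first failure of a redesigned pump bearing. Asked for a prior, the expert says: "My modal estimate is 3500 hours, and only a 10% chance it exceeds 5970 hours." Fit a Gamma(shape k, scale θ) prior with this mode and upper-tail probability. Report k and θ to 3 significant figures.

k ≈ 7.64, θ ≈ 527

Gamma(k,θ) with k>1 has mode (k−1)θ, so θ = 3500/(k−1).
Need P(X < 5970) = 0.9 with θ tied to k this way. Start at k = 2, θ = 3500: P(X<5970) ≈ 0.509.
Too low — raise k to concentrate. Iterating converges to k ≈ 7.64.
Then θ = 3500/(7.64−1) ≈ 527.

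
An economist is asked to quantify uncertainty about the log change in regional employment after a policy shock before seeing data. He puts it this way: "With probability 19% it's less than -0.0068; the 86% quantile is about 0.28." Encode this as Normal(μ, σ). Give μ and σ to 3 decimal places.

For Normal(μ,σ), the p-quantile is μ + z_p·σ. Here z_{0.19} = -0.8779, z_{0.86} = 1.08.
So -0.0068 = μ − 0.8779σ and 0.28 = μ + 1.08σ.
Subtracting: σ = (0.28 − -0.0068)/(1.08 − (-0.8779)) = 0.146.
Then μ = -0.0068 − (-0.8779)·0.146 = 0.122.

μ = 0.122, σ = 0.146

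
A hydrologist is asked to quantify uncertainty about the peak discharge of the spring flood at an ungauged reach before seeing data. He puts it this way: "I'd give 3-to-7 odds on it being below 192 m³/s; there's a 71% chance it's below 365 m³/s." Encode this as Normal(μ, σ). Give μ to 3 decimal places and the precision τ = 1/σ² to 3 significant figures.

μ = 276.174, τ = 3.88e-05

For Normal(μ,σ), the p-quantile is μ + z_p·σ. Here z_{0.3} = -0.5244, z_{0.71} = 0.5534.
So 192 = μ − 0.5244σ and 365 = μ + 0.5534σ.
Subtracting: σ = (365 − 192)/(0.5534 − (-0.5244)) = 160.514.
Then μ = 192 − (-0.5244)·160.514 = 276.174.
Precision τ = 1/σ² = 1/160.5² = 3.88e-05.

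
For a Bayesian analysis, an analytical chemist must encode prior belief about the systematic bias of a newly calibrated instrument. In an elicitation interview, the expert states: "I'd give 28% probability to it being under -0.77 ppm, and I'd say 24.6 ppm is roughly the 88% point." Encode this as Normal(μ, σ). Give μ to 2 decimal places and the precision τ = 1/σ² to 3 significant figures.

The p-quantile of Normal(μ,σ) is μ + z_p·σ, with z_{0.28} = -0.5828 and z_{0.88} = 1.175.
Eliminate σ: μ = (z₂·x₁ − z₁·x₂)/(z₂ − z₁) = (1.175·-0.77 − (-0.5828)·24.6)/1.758 = 7.64.
Then σ = (x₂ − x₁)/(z₂ − z₁) = (24.6 − -0.77)/1.758 = 14.43.
Precision τ = 1/σ² = 1/14.43² = 0.0048.

μ = 7.64, τ = 0.0048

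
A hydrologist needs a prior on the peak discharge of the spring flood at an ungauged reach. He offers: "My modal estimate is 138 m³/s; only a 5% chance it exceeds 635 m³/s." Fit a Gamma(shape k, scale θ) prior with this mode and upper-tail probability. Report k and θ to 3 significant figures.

k ≈ 2.05, θ ≈ 132

Gamma(k,θ) with k>1 has mode (k−1)θ, so θ = 138/(k−1).
Need P(X < 635) = 0.95 with θ tied to k this way. Start at k = 2, θ = 138: P(X<635) ≈ 0.944.
Too low — raise k to concentrate. Iterating converges to k ≈ 2.05.
Then θ = 138/(2.05−1) ≈ 132.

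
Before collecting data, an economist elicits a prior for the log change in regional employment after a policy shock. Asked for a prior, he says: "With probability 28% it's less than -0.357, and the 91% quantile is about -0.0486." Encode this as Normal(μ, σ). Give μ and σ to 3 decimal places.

μ = -0.264, σ = 0.160

The p-quantile of Normal(μ,σ) is μ + z_p·σ, with z_{0.28} = -0.5828 and z_{0.91} = 1.341.
Eliminate σ: μ = (z₂·x₁ − z₁·x₂)/(z₂ − z₁) = (1.341·-0.357 − (-0.5828)·-0.0486)/1.924 = -0.264.
Then σ = (x₂ − x₁)/(z₂ − z₁) = (-0.0486 − -0.357)/1.924 = 0.160.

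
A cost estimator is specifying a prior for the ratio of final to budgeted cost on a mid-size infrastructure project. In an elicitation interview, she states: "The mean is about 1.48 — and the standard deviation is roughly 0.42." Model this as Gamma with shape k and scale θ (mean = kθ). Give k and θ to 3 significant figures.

For Gamma(k, scale θ): mean = kθ, variance = kθ², so CV = 1/√k.
CV = SD/mean = 0.42/1.48 = 0.2838, hence k = 1/CV² = 12.4.
Then θ = mean/k = 1.48/12.4 = 0.119.

k ≈ 12.4, θ ≈ 0.119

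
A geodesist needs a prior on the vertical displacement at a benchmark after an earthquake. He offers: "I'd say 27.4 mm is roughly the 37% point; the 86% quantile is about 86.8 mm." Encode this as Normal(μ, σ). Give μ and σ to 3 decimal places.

The p-quantile of Normal(μ,σ) is μ + z_p·σ, with z_{0.37} = -0.3319 and z_{0.86} = 1.08.
Eliminate σ: μ = (z₂·x₁ − z₁·x₂)/(z₂ − z₁) = (1.08·27.4 − (-0.3319)·86.8)/1.412 = 41.359.
Then σ = (x₂ − x₁)/(z₂ − z₁) = (86.8 − 27.4)/1.412 = 42.063.

μ = 41.359, σ = 42.063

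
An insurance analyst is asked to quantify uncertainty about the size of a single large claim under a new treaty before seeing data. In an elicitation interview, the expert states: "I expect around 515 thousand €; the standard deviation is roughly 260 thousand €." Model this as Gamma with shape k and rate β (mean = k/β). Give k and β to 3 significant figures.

k ≈ 3.92, β ≈ 0.00762

For Gamma(k, rate β): mean = k/β, variance = k/β², so CV = 1/√k.
CV = SD/mean = 260/515 = 0.5049, hence k = 1/CV² = 3.92.
Then β = k/mean = 3.92/515 = 0.00762.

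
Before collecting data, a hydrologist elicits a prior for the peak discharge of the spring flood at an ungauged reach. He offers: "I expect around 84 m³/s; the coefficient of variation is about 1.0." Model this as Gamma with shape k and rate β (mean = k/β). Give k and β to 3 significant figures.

For Gamma(k, rate β): mean = k/β, variance = k/β², so CV = 1/√k.
CV = 1.0, hence k = 1/CV² = 1.
Then β = k/mean = 1/84 = 0.0119.

k ≈ 1, β ≈ 0.0119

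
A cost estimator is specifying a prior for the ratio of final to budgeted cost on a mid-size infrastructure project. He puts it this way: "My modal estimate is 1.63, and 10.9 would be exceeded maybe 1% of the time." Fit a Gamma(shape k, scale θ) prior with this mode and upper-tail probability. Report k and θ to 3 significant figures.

Gamma(k,θ) with k>1 has mode (k−1)θ, so θ = 1.63/(k−1).
Need P(X < 10.9) = 0.99 with θ tied to k this way. Start at k = 2, θ = 1.63: P(X<10.9) ≈ 0.990.
Too high — lower k to spread out. Iterating converges to k ≈ 1.99.
Then θ = 1.63/(1.99−1) ≈ 1.65.

k ≈ 1.99, θ ≈ 1.65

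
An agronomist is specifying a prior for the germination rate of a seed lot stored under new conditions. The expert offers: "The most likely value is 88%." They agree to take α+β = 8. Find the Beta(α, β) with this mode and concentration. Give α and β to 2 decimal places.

For α,β > 1 the Beta mode is (α−1)/(α+β−2). With α+β = 8, the mode is (α−1)/6.
Set (α−1)/6 = 0.88 → α = 1 + 0.88·6 = 6.28.
β = 8 − α = 1.72.

α = 6.28, β = 1.72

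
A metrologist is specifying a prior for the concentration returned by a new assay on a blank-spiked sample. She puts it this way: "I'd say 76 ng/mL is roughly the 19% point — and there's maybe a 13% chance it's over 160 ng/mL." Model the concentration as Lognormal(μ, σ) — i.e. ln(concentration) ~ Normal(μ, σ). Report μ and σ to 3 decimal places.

If T ~ Lognormal(μ,σ) then ln T ~ Normal(μ,σ), so the p-quantile of ln T is μ + z_p·σ.
ln(76) = 4.331 and ln(160) = 5.075; z_{0.19} = -0.8779, z_{0.87} = 1.126.
σ = (5.075 − 4.331)/(1.126 − (-0.8779)) = 0.371.
μ = 4.331 − (-0.8779)·0.371 = 4.657.

μ ≈ 4.657, σ ≈ 0.371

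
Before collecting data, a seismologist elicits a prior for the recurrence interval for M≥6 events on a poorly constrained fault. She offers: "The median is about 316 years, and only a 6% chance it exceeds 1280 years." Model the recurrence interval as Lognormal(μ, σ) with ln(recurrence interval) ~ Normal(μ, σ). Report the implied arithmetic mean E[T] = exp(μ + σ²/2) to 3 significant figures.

E[T] ≈ 474 years

If T ~ Lognormal(μ,σ) then ln T ~ Normal(μ,σ), so the p-quantile of ln T is μ + z_p·σ.
ln(316) = 5.756 and ln(1280) = 7.155; z_{0.5} = 0, z_{0.94} = 1.555.
σ = (7.155 − 5.756)/(1.555 − (0)) = 0.900.
μ = 5.756 − (0)·0.900 = 5.756.
E[T] = exp(μ + σ²/2) = exp(5.756 + 0.4048) = 474 years.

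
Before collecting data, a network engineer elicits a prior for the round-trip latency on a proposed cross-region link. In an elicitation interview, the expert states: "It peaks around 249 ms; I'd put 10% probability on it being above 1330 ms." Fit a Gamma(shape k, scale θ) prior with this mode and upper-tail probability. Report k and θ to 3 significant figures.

k ≈ 1.62, θ ≈ 401

Gamma(k,θ) with k>1 has mode (k−1)θ, so θ = 249/(k−1).
Need P(X < 1330) = 0.9 with θ tied to k this way. Start at k = 2, θ = 249: P(X<1330) ≈ 0.970.
Too high — lower k to spread out. Iterating converges to k ≈ 1.62.
Then θ = 249/(1.62−1) ≈ 401.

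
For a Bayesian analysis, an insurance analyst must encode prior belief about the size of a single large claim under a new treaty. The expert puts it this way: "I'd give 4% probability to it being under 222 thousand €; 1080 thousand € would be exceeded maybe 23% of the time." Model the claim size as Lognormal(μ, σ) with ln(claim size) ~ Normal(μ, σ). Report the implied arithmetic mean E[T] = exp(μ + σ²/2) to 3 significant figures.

E[T] ≈ 826 thousand €

If T ~ Lognormal(μ,σ) then ln T ~ Normal(μ,σ), so the p-quantile of ln T is μ + z_p·σ.
ln(222) = 5.403 and ln(1080) = 6.985; z_{0.04} = -1.751, z_{0.77} = 0.7388.
σ = (6.985 − 5.403)/(0.7388 − (-1.751)) = 0.635.
μ = 5.403 − (-1.751)·0.635 = 6.515.
E[T] = exp(μ + σ²/2) = exp(6.515 + 0.2019) = 826 thousand €.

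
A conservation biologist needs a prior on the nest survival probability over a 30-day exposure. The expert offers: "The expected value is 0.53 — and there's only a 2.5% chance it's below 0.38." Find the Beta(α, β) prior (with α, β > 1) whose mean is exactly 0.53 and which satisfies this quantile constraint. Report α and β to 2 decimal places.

α ≈ 22.18, β ≈ 19.67

With mean 0.53 fixed, write α = 0.53s, β = 0.47s where s = α+β.
Need P(θ < 0.38) = 0.025 under Beta(0.53s, 0.47s). Normal approximation: (q−m)/√(m(1−m)/s) ≈ z_{0.025} = -1.96, so s ≈ 0.53·0.47·(-1.96)²/(0.38−0.53)² = 42.5.
At s = 42.5: P(θ<0.38) ≈ 0.024. Adjusting to match 0.025 gives s ≈ 41.85.
So α = 0.53·41.85 ≈ 22.18, β = 0.47·41.85 ≈ 19.67.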